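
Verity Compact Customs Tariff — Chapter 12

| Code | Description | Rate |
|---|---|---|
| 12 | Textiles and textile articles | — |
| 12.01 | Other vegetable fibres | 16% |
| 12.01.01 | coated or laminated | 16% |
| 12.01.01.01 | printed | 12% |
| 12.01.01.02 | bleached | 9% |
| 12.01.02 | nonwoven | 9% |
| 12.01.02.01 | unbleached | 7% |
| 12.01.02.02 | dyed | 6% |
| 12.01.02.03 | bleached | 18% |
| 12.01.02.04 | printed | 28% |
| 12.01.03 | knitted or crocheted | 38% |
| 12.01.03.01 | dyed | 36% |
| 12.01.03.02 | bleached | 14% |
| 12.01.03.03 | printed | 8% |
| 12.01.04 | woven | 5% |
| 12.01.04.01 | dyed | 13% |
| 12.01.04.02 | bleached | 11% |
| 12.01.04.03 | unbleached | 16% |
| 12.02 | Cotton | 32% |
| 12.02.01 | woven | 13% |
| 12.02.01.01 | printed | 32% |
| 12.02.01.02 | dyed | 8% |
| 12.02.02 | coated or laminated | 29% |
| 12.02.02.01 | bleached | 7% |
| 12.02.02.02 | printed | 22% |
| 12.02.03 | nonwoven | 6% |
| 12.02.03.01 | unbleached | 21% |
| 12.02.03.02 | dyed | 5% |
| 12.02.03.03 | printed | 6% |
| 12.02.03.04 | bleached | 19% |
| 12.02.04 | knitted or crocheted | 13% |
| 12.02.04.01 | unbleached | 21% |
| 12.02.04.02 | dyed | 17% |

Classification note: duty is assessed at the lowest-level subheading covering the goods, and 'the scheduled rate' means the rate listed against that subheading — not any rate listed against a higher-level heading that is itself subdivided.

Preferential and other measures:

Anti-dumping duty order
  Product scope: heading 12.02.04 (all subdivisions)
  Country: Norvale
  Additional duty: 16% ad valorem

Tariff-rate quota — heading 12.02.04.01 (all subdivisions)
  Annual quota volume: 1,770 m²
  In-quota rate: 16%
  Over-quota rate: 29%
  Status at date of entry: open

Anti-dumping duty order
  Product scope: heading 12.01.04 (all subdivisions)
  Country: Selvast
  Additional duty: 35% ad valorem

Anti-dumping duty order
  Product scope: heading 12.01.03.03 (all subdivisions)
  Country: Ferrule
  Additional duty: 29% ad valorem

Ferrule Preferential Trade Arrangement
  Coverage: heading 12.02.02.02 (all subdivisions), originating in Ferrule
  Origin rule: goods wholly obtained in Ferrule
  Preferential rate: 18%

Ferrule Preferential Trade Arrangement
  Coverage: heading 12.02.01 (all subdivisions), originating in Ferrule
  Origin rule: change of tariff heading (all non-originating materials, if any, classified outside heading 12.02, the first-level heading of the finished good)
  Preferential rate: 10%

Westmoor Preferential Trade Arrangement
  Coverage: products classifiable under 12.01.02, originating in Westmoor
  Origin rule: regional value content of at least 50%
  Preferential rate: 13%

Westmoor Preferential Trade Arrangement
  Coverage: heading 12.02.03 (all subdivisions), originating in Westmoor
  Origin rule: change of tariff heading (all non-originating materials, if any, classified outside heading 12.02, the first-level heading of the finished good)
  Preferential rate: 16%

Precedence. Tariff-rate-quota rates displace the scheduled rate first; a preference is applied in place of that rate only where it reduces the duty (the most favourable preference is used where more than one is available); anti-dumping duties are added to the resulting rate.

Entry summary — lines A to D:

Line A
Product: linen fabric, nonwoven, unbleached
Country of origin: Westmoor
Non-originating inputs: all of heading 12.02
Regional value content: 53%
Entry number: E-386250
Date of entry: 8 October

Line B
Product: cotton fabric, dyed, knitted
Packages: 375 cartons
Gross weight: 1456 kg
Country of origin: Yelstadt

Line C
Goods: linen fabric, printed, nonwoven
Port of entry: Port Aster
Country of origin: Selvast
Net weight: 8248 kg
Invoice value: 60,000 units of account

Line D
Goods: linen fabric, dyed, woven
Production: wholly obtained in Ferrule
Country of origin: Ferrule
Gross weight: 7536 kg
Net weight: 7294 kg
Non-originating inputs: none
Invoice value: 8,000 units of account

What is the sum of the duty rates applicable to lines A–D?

Line A: linen → 12.01; nonwoven → 12.01.02; unbleached → 12.01.02.01. Scheduled 7%. Westmoor agreement on 12.01.02: RVC ≥ 50% → 13% available; Westmoor agreement on 12.02.03: 12.01.02.01 not covered; preference 13% not lower than 7% → no reduction. → 7%.
Line B: cotton → 12.02; knitted → 12.02.04; dyed → 12.02.04.02. Scheduled 17%. No special measure applies. → 17%.
Line C: linen → 12.01; nonwoven → 12.01.02; printed → 12.01.02.04. Scheduled 28%. No special measure applies. → 28%.
Line D: linen → 12.01; woven → 12.01.04; dyed → 12.01.04.01. Scheduled 13%. Ferrule agreement on 12.02.02.02: 12.01.04.01 not covered; Ferrule agreement on 12.02.01: 12.01.04.01 not covered. → 13%.
Sum: 7% + 17% + 28% + 13% = 65%.

65%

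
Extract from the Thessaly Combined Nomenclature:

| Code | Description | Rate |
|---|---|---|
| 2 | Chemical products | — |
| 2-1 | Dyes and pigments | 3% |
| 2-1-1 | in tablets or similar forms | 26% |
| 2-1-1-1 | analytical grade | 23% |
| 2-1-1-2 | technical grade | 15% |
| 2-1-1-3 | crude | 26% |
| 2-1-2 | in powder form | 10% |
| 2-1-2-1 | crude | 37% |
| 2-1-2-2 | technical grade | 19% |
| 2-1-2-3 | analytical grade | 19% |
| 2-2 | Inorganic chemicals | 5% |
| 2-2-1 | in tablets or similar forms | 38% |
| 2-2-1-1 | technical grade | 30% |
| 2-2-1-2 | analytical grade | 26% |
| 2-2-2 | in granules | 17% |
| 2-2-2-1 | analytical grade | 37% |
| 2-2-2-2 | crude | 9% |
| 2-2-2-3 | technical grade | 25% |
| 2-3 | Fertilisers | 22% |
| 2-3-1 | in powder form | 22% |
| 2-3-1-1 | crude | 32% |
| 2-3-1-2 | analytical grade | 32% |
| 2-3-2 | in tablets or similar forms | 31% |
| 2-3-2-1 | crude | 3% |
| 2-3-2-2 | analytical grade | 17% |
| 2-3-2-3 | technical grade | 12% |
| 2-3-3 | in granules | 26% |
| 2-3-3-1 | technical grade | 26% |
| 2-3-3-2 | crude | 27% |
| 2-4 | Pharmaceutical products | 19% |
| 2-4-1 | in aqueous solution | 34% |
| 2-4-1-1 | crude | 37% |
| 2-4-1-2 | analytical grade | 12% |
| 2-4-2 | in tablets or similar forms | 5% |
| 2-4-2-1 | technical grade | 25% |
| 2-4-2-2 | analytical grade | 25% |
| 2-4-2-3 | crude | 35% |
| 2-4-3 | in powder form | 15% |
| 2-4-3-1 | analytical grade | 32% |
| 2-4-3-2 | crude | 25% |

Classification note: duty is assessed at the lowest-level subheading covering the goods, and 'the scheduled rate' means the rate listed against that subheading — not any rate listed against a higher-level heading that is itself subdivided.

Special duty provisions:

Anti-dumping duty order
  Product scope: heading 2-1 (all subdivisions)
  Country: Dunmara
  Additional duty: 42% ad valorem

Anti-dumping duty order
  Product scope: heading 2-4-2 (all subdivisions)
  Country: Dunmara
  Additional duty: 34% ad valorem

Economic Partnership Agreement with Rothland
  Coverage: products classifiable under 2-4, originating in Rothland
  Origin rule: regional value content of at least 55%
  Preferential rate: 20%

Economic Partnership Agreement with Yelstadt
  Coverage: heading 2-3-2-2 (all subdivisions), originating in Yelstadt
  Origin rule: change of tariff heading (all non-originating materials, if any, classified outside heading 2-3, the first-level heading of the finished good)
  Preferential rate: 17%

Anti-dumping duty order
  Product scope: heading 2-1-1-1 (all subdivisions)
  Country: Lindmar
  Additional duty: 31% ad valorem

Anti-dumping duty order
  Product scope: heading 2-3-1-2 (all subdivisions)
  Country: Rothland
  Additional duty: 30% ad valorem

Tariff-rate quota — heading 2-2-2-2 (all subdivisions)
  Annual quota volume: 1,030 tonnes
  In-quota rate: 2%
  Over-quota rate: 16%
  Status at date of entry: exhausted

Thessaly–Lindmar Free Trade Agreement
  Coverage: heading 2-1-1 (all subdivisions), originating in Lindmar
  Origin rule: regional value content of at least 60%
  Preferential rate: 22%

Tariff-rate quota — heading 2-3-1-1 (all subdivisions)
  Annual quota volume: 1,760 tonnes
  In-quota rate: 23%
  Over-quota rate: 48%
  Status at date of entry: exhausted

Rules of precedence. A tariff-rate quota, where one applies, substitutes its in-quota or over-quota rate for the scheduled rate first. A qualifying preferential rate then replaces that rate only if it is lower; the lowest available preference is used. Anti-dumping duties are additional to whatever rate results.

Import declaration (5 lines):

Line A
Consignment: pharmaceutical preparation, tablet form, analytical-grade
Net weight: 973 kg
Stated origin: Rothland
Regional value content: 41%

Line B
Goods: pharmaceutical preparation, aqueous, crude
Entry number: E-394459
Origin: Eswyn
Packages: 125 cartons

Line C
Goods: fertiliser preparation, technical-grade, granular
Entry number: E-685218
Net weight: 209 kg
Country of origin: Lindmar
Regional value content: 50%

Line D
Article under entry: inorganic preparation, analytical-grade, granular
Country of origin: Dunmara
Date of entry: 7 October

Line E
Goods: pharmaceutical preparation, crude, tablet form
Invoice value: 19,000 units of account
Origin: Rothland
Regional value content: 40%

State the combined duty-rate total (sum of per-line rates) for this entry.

Line A: pharmaceutical → 2-4; tablet form → 2-4-2; analytical-grade → 2-4-2-2. Scheduled 25%. Rothland agreement on 2-4: RVC < 55%. → 25%.
Line B: pharmaceutical → 2-4; aqueous → 2-4-1; crude → 2-4-1-1. Scheduled 37%. No special measure applies. → 37%.
Line C: fertiliser → 2-3; granular → 2-3-3; technical-grade → 2-3-3-1. Scheduled 26%. Lindmar agreement on 2-1-1: 2-3-3-1 not covered. → 26%.
Line D: inorganic → 2-2; granular → 2-2-2; analytical-grade → 2-2-2-1. Scheduled 37%. No special measure applies. → 37%.
Line E: pharmaceutical → 2-4; tablet form → 2-4-2; crude → 2-4-2-3. Scheduled 35%. Rothland agreement on 2-4: RVC < 55%. → 35%.
Sum: 25% + 37% + 26% + 37% + 35% = 160%.

160%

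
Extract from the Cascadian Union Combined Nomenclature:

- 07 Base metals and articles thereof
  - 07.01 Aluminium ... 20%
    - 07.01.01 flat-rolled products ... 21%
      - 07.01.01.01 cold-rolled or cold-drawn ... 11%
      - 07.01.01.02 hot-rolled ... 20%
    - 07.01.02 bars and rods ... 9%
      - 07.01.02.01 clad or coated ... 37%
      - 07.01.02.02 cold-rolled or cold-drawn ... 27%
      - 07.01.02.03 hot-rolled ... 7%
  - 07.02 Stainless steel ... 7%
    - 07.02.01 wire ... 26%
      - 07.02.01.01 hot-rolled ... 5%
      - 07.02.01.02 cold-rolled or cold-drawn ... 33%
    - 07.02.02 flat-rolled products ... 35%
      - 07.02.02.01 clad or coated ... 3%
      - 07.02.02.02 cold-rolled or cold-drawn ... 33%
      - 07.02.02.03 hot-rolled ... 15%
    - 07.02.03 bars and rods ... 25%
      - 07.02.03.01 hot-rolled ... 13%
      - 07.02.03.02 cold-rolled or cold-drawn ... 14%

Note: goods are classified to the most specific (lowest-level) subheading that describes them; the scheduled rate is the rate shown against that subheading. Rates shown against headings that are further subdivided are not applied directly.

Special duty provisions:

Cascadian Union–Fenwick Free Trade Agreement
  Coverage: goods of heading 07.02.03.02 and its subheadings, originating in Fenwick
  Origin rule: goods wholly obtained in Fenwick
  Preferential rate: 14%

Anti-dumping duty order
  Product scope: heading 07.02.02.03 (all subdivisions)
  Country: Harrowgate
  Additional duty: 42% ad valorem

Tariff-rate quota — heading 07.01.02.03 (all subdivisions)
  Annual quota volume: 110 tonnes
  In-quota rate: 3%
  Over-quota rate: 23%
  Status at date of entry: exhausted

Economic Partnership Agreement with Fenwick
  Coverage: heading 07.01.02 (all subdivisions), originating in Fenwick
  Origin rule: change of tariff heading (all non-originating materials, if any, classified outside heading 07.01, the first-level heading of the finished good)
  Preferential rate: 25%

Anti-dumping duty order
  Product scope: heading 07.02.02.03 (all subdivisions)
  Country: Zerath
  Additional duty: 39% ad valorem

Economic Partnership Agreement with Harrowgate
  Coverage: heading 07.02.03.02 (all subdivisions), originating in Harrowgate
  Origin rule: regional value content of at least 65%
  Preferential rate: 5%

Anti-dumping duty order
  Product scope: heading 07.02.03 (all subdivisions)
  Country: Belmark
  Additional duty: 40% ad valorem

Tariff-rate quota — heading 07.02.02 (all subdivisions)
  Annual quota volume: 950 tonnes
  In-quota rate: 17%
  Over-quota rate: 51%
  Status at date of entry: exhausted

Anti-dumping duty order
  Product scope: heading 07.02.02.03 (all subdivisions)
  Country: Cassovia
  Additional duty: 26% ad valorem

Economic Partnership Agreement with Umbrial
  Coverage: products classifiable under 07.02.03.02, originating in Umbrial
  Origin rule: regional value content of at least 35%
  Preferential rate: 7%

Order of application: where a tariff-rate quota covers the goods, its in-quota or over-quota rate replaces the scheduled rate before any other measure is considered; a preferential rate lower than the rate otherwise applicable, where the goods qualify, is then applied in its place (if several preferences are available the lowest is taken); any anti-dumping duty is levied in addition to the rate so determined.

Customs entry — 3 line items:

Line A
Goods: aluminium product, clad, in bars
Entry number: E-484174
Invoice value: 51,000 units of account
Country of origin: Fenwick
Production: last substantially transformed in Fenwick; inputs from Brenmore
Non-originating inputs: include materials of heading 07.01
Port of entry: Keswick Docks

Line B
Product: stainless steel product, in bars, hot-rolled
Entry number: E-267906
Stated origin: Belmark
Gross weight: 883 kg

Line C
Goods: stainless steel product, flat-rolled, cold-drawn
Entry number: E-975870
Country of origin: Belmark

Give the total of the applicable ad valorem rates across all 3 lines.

141%

Line A: aluminium → 07.01; in bars → 07.01.02; clad → 07.01.02.01. Scheduled 37%. Fenwick agreement on 07.02.03.02: 07.01.02.01 not covered; Fenwick agreement on 07.01.02: CTH not met. → 37%.
Line B: stainless steel → 07.02; in bars → 07.02.03; hot-rolled → 07.02.03.01. Scheduled 13%. anti-dumping (Belmark, 07.02.03): +40%; total 13% + 40% = 53%. → 53%.
Line C: stainless steel → 07.02; flat-rolled → 07.02.02; cold-drawn → 07.02.02.02. Scheduled 33%. quota on 07.02.02 exhausted → over-quota 51%. → 51%.
Sum: 37% + 53% + 51% = 141%.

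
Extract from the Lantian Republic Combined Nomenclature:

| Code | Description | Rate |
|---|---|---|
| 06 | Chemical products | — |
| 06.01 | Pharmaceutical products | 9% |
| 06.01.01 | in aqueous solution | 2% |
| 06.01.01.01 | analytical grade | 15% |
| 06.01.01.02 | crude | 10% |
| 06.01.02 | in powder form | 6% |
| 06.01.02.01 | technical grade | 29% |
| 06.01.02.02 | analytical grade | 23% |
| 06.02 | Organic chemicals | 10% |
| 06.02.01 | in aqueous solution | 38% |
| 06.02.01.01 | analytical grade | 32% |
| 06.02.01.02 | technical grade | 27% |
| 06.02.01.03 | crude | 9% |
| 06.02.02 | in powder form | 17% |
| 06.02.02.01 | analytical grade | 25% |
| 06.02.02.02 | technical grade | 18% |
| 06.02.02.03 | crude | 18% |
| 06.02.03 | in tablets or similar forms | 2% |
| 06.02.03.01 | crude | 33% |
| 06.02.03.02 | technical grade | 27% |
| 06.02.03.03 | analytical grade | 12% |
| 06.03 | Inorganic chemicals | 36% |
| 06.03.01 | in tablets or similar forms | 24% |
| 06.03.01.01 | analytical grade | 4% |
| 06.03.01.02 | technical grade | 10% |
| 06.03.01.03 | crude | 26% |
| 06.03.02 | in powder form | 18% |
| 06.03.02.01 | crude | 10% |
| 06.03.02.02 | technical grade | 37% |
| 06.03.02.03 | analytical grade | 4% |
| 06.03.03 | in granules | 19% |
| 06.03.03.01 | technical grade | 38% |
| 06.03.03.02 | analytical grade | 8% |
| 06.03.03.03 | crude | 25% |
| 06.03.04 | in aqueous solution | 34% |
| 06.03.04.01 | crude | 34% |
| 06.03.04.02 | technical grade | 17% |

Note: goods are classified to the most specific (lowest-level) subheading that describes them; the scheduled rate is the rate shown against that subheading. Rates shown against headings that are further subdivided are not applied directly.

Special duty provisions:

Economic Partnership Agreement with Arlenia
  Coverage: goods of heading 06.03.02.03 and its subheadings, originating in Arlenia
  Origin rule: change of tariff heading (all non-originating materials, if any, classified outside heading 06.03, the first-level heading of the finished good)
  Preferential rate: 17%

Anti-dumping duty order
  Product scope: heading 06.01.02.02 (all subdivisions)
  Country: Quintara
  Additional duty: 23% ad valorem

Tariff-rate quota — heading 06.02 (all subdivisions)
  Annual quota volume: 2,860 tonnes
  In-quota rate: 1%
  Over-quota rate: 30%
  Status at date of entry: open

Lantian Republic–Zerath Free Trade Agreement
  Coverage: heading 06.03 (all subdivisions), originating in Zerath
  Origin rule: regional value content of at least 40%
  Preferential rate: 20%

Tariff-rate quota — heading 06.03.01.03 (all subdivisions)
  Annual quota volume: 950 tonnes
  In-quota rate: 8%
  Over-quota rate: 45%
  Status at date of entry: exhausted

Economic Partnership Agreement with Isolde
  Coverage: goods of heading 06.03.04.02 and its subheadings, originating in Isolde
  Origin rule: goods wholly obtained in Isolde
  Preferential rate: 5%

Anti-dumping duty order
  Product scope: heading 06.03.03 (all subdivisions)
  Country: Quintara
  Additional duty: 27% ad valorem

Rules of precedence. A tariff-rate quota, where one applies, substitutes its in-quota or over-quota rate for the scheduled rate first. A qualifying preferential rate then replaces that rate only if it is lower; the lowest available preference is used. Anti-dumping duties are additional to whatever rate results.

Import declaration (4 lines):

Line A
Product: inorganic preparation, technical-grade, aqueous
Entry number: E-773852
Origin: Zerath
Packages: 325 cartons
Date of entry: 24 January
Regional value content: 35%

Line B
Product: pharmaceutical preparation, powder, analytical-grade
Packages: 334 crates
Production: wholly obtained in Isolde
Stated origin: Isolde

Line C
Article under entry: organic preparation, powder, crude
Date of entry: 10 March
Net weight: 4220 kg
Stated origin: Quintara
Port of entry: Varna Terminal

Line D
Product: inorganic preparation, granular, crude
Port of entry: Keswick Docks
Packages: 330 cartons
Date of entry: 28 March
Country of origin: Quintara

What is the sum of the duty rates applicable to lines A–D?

Line A: inorganic → 06.03; aqueous → 06.03.04; technical-grade → 06.03.04.02. Scheduled 17%. Zerath agreement on 06.03: RVC < 40%. → 17%.
Line B: pharmaceutical → 06.01; powder → 06.01.02; analytical-grade → 06.01.02.02. Scheduled 23%. Isolde agreement on 06.03.04.02: 06.01.02.02 not covered. → 23%.
Line C: organic → 06.02; powder → 06.02.02; crude → 06.02.02.03. Scheduled 18%. quota on 06.02 open → in-quota 1%. → 1%.
Line D: inorganic → 06.03; granular → 06.03.03; crude → 06.03.03.03. Scheduled 25%. anti-dumping (Quintara, 06.03.03): +27%; total 25% + 27% = 52%. → 52%.
Sum: 17% + 23% + 1% + 52% = 93%.

93%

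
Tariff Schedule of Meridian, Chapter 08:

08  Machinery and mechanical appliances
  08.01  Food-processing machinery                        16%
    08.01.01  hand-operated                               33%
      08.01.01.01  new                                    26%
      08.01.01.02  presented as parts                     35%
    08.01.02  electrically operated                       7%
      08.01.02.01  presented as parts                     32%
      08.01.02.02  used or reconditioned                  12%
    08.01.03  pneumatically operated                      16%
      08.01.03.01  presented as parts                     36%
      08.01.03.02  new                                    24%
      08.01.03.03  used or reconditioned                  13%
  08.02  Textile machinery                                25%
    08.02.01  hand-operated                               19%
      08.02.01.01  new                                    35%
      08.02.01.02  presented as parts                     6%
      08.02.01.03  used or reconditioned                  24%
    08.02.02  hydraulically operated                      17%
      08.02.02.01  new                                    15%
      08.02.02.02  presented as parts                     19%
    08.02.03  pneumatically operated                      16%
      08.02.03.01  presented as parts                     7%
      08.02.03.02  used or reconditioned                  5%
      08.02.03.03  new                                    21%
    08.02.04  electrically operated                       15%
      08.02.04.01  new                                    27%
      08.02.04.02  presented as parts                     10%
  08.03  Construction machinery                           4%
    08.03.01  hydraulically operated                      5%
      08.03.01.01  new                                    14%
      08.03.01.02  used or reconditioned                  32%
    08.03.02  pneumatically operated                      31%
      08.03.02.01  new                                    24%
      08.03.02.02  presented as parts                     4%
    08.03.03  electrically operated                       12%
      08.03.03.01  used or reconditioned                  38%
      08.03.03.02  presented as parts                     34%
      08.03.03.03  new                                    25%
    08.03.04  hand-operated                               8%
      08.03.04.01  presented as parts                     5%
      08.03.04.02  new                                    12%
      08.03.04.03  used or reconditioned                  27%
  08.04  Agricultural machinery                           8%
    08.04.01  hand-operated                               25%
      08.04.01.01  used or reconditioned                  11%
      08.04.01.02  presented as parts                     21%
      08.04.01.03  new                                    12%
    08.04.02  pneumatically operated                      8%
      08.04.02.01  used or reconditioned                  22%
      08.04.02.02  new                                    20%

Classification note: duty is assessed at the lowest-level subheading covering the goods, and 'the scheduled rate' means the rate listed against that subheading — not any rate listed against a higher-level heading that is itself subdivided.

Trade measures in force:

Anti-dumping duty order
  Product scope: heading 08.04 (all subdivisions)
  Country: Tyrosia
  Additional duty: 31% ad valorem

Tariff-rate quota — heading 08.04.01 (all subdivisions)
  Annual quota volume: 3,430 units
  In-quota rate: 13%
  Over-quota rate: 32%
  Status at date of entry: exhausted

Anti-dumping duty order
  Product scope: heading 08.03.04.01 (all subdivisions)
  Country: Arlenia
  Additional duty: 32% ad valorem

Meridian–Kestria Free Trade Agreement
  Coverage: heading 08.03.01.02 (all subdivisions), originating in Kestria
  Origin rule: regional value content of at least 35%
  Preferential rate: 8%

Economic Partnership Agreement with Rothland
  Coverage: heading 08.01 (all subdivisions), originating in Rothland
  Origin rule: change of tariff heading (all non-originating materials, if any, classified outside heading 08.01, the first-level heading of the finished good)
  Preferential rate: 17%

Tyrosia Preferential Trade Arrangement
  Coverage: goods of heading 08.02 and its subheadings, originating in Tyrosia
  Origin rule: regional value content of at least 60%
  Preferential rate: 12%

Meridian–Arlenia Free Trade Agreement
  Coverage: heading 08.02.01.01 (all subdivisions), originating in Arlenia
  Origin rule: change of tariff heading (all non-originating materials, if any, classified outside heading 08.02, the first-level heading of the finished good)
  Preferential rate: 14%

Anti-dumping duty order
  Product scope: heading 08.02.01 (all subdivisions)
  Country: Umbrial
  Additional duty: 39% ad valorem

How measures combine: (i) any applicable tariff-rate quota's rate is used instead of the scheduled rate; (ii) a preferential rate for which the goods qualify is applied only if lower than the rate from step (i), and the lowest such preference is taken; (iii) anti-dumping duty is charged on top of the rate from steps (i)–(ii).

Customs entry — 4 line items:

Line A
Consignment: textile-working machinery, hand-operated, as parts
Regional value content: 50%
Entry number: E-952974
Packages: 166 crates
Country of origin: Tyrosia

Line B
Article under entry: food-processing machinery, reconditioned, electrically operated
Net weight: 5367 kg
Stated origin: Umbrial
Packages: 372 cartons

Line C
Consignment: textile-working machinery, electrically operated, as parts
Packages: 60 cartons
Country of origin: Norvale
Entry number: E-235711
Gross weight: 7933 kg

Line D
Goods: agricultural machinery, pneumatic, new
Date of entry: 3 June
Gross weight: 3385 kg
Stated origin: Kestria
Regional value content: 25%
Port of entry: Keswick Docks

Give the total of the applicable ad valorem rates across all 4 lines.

Line A: textile-working → 08.02; hand-operated → 08.02.01; as parts → 08.02.01.02. Scheduled 6%. Tyrosia agreement on 08.02: RVC < 60%. → 6%.
Line B: food-processing → 08.01; electrically operated → 08.01.02; reconditioned → 08.01.02.02. Scheduled 12%. No special measure applies. → 12%.
Line C: textile-working → 08.02; electrically operated → 08.02.04; as parts → 08.02.04.02. Scheduled 10%. No special measure applies. → 10%.
Line D: agricultural → 08.04; pneumatic → 08.04.02; new → 08.04.02.02. Scheduled 20%. Kestria agreement on 08.03.01.02: 08.04.02.02 not covered. → 20%.
Sum: 6% + 12% + 10% + 20% = 48%.

48%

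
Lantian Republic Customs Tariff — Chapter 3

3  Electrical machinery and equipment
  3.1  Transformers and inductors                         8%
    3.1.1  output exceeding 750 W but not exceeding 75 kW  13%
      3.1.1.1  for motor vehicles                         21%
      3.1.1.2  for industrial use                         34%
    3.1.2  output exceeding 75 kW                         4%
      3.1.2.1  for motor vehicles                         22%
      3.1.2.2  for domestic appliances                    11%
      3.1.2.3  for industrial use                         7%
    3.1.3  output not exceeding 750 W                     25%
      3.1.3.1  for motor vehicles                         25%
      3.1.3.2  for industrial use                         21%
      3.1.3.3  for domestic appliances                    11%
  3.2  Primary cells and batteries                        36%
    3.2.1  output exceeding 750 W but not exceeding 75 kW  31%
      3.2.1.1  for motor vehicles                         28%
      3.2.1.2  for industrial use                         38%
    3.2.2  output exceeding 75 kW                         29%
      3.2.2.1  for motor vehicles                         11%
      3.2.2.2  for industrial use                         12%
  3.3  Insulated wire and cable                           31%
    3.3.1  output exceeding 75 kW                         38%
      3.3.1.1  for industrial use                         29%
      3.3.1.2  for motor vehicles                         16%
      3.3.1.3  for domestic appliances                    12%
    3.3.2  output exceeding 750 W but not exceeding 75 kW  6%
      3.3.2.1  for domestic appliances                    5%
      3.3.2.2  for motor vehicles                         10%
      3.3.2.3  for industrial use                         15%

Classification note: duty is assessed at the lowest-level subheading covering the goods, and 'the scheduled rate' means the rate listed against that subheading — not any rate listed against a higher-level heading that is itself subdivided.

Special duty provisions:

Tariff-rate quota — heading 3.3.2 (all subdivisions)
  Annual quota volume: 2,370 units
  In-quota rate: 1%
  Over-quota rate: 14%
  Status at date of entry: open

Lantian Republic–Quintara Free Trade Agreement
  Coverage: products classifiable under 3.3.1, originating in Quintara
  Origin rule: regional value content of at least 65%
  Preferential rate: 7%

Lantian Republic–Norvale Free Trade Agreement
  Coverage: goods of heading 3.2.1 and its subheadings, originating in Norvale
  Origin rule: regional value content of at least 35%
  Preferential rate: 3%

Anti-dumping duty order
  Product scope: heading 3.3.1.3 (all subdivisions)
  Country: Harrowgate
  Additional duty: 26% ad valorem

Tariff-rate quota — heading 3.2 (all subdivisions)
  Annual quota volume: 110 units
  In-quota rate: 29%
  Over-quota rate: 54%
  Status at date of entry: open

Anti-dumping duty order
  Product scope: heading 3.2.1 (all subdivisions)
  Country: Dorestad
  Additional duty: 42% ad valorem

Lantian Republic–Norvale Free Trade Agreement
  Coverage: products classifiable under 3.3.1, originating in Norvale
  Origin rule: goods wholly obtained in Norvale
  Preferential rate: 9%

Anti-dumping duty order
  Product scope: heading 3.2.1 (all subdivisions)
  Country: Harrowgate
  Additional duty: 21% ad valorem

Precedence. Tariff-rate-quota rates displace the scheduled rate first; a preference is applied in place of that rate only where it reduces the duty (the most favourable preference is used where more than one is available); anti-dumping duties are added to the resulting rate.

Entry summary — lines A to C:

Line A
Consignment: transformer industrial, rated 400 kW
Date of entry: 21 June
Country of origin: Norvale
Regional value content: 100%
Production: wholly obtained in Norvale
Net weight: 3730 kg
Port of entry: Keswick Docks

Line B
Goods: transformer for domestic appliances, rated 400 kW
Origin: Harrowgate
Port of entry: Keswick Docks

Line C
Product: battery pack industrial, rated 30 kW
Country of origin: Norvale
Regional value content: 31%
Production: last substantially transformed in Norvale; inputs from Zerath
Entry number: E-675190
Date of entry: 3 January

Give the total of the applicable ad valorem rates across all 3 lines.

47%

Line A: transformer → 3.1; rated 400 kW → 3.1.2; industrial → 3.1.2.3. Scheduled 7%. Norvale agreement on 3.2.1: 3.1.2.3 not covered; Norvale agreement on 3.3.1: 3.1.2.3 not covered. → 7%.
Line B: transformer → 3.1; rated 400 kW → 3.1.2; for domestic appliances → 3.1.2.2. Scheduled 11%. No special measure applies. → 11%.
Line C: battery pack → 3.2; rated 30 kW → 3.2.1; industrial → 3.2.1.2. Scheduled 38%. quota on 3.2 open → in-quota 29%; Norvale agreement on 3.2.1: RVC < 35%; Norvale agreement on 3.3.1: 3.2.1.2 not covered. → 29%.
Sum: 7% + 11% + 29% = 47%.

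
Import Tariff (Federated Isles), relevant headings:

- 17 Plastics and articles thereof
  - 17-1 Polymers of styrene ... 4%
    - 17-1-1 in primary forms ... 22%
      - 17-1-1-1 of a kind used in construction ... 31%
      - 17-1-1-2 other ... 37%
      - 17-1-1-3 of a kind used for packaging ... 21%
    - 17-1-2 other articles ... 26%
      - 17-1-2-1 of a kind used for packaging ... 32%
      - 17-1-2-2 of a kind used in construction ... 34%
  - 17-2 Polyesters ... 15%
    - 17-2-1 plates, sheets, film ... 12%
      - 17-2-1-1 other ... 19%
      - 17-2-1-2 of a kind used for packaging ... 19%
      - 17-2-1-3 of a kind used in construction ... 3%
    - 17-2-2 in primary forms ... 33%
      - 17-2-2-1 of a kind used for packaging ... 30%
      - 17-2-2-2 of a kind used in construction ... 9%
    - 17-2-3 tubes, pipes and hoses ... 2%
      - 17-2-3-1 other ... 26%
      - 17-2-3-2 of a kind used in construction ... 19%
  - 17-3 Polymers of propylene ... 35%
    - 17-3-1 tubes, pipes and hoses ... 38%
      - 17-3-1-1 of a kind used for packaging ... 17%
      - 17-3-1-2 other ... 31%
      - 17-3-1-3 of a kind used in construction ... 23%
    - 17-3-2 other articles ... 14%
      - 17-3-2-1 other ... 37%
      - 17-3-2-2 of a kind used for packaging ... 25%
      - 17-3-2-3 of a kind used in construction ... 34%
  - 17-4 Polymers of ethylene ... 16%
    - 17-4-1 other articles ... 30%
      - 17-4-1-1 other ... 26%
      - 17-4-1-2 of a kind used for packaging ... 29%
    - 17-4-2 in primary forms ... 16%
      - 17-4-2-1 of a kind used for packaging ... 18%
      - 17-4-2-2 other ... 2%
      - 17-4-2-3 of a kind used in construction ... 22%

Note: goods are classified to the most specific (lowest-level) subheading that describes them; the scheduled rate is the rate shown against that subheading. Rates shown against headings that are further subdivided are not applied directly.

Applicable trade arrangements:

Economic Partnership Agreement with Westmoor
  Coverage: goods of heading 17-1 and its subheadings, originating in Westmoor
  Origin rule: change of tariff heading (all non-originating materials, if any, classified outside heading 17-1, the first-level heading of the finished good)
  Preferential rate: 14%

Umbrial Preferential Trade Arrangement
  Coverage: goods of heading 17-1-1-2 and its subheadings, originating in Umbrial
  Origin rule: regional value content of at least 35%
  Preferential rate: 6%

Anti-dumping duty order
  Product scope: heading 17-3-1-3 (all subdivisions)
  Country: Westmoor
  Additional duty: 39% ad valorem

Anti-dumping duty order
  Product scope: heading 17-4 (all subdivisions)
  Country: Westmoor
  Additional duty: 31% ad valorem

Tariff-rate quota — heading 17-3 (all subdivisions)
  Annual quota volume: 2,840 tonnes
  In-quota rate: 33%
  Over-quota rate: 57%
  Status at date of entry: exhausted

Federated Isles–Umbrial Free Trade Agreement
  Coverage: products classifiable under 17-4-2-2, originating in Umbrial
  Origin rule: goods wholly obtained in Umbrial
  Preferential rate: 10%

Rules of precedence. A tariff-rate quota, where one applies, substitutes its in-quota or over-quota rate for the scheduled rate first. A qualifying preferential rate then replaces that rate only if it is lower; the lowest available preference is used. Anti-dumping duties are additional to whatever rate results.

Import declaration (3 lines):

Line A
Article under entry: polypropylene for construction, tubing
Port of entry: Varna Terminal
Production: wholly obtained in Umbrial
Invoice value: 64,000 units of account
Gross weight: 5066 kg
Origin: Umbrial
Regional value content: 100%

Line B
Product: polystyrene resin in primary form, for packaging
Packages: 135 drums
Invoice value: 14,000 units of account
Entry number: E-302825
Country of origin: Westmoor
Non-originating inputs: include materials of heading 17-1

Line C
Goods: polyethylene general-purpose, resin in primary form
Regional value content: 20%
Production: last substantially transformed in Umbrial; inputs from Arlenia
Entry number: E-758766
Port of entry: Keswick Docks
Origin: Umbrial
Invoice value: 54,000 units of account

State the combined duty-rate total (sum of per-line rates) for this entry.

Line A: polypropylene → 17-3; tubing → 17-3-1; for construction → 17-3-1-3. Scheduled 23%. quota on 17-3 exhausted → over-quota 57%; Umbrial agreement on 17-1-1-2: 17-3-1-3 not covered; Umbrial agreement on 17-4-2-2: 17-3-1-3 not covered. → 57%.
Line B: polystyrene → 17-1; resin in primary form → 17-1-1; for packaging → 17-1-1-3. Scheduled 21%. Westmoor agreement on 17-1: CTH not met. → 21%.
Line C: polyethylene → 17-4; resin in primary form → 17-4-2; general-purpose → 17-4-2-2. Scheduled 2%. Umbrial agreement on 17-1-1-2: 17-4-2-2 not covered; Umbrial agreement on 17-4-2-2: not wholly obtained. → 2%.
Sum: 57% + 21% + 2% = 80%.

80%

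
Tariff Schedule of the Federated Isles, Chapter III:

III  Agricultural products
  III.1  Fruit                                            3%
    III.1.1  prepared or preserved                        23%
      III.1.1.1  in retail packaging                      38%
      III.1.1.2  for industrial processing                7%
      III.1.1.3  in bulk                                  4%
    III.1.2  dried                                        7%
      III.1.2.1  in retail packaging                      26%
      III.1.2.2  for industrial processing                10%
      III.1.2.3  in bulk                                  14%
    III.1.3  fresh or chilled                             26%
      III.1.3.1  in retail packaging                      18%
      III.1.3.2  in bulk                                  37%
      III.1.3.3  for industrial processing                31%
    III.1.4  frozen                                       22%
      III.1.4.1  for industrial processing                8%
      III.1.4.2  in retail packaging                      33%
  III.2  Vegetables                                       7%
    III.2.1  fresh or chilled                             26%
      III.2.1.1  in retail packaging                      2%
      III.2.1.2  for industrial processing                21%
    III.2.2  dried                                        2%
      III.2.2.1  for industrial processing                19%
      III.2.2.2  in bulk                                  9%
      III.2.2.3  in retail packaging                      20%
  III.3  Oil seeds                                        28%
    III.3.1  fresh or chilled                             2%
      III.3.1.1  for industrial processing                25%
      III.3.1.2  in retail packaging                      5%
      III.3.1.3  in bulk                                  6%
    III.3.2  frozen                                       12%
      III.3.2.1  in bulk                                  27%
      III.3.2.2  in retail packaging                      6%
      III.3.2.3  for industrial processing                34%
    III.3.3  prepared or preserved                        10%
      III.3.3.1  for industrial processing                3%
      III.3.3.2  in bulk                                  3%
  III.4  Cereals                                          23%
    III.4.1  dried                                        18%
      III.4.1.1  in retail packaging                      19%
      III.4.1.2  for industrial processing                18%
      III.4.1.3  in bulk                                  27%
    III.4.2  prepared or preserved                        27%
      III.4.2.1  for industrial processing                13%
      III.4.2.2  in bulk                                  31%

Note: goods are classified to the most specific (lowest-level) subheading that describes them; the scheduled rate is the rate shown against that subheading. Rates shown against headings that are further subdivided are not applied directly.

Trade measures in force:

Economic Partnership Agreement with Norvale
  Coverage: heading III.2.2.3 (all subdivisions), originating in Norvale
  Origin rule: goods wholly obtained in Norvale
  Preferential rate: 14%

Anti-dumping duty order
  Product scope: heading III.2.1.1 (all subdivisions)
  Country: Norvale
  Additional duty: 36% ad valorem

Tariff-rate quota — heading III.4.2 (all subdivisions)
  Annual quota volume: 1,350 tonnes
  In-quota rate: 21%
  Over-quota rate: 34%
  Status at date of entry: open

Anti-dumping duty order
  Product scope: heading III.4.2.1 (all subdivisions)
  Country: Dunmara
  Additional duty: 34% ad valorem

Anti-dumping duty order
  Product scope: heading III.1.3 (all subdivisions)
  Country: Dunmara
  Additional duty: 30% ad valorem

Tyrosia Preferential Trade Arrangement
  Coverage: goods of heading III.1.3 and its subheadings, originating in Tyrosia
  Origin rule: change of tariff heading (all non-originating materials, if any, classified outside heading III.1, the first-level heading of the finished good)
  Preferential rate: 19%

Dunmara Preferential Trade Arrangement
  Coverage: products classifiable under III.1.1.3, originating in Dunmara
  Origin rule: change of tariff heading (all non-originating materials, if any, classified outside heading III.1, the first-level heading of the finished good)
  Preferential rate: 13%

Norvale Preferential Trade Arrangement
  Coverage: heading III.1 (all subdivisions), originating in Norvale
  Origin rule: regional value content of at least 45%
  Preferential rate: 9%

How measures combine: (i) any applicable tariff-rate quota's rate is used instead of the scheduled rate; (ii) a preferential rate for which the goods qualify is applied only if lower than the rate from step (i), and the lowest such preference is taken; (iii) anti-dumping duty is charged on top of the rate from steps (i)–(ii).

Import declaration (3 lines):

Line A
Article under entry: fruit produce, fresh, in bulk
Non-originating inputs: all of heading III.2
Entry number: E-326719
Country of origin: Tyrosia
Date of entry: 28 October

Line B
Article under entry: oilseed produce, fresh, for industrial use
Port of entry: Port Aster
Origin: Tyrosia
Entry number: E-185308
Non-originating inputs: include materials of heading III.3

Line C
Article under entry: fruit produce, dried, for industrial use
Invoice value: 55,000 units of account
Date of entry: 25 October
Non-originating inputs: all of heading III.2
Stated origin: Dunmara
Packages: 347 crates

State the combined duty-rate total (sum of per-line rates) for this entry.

54%

Line A: fruit → III.1; fresh → III.1.3; in bulk → III.1.3.2. Scheduled 37%. Tyrosia agreement on III.1.3: CTH met → 19% available; preferential 19%. → 19%.
Line B: oilseed → III.3; fresh → III.3.1; for industrial use → III.3.1.1. Scheduled 25%. Tyrosia agreement on III.1.3: III.3.1.1 not covered. → 25%.
Line C: fruit → III.1; dried → III.1.2; for industrial use → III.1.2.2. Scheduled 10%. Dunmara agreement on III.1.1.3: III.1.2.2 not covered. → 10%.
Sum: 19% + 25% + 10% = 54%.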